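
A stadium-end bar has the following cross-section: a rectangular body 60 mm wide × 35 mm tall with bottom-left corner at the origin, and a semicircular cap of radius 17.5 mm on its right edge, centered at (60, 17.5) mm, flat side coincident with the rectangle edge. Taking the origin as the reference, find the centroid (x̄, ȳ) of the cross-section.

rectangular body: A = 60 × 35 = 2100.00, centroid at (30.00, 17.50).
semicircular end: A = ½π·17.5² = 481.06, centroid at (67.43, 17.50).
ΣA = 2581.06 mm², ΣAx̄ = 95436.30 mm³, ΣAȳ = 45168.49 mm³.
x̄ = 95436.30/2581.06 = 36.98 mm; ȳ = 45168.49/2581.06 = 17.50 mm.

x̄ = 36.98 mm, ȳ = 17.50 mm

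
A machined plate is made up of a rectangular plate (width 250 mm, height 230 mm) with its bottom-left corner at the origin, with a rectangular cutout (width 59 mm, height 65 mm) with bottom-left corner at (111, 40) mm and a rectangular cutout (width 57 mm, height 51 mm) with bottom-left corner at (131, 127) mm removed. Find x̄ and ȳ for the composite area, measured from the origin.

x̄ = 121.85 mm, ȳ = 116.06 mm

plate: A = 250 × 230 = 57500.00, centroid at (125.00, 115.00).
hole 1: A = −(59 × 65) = -3835.00, centroid at (140.50, 72.50).
hole 2: A = −(57 × 51) = -2907.00, centroid at (159.50, 152.50).
ΣA = 50758.00 mm², ΣAx̄ = 6185016.00 mm³, ΣAȳ = 5891145.00 mm³.
x̄ = 6185016.00/50758.00 = 121.85 mm; ȳ = 5891145.00/50758.00 = 116.06 mm.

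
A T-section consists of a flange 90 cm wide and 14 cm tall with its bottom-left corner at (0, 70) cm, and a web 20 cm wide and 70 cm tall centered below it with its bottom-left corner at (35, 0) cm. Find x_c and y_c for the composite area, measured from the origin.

Part | A | x̄ᵢ | ȳᵢ | A·x̄ᵢ | A·ȳᵢ
web | 1400.00 | 45.00 | 35.00 | 63000.00 | 49000.00
flange | 1260.00 | 45.00 | 77.00 | 56700.00 | 97020.00
Σ | 2660.00 |  |  | 119700.00 | 146020.00
x_c = 119700.00 / 2660.00 = 45.00 cm
y_c = 146020.00 / 2660.00 = 54.89 cm

x_c = 45.00 cm, y_c = 54.89 cm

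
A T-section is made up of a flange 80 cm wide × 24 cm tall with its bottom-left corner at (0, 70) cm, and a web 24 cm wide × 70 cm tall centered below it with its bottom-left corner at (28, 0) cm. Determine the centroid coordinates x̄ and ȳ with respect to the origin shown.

Part | A | x̄ᵢ | ȳᵢ | A·x̄ᵢ | A·ȳᵢ
web | 1680.00 | 40.00 | 35.00 | 67200.00 | 58800.00
flange | 1920.00 | 40.00 | 82.00 | 76800.00 | 157440.00
Σ | 3600.00 |  |  | 144000.00 | 216240.00
x̄ = 144000.00 / 3600.00 = 40.00 cm
ȳ = 216240.00 / 3600.00 = 60.07 cm

x̄ = 40.00 cm, ȳ = 60.07 cm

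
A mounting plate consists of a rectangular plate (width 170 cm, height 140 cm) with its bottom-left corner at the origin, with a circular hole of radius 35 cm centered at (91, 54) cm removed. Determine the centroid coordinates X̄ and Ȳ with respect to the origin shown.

Part | A | x̄ᵢ | ȳᵢ | A·x̄ᵢ | A·ȳᵢ
plate | 23800.00 | 85.00 | 70.00 | 2023000.00 | 1666000.00
hole | -3848.45 | 91.00 | 54.00 | -350209.04 | -207816.35
Σ | 19951.55 |  |  | 1672790.96 | 1458183.65
X̄ = 1672790.96 / 19951.55 = 83.84 cm
Ȳ = 1458183.65 / 19951.55 = 73.09 cm

X̄ = 83.84 cm, Ȳ = 73.09 cm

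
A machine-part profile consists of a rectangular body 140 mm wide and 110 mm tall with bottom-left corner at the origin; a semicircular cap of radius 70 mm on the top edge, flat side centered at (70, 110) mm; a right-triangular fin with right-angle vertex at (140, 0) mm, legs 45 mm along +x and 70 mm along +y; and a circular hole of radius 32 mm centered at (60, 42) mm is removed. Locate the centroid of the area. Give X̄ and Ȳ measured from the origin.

rectangular body: A = 140 × 110 = 15400.00, centroid at (70.00, 55.00).
semicircular top: A = ½π·70² = 7696.90, centroid at (70.00, 139.71).
triangular fin: A = ½·45·70 = 1575.00, centroid at (155.00, 23.33).
hole: A = −π·32² = -3216.99, centroid at (60.00, 42.00).
ΣA = 21454.91 mm², ΣAX̄ = 1667888.69 mm³, ΣAȲ = 1823962.27 mm³.
X̄ = 1667888.69/21454.91 = 77.74 mm; Ȳ = 1823962.27/21454.91 = 85.01 mm.

X̄ = 77.74 mm, Ȳ = 85.01 mm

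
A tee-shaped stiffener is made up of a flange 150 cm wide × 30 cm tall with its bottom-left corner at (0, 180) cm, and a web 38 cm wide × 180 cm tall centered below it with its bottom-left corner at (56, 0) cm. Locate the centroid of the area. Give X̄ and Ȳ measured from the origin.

X̄ = 75.00 cm, Ȳ = 131.67 cm

web: A = 38 × 180 = 6840.00, centroid at (75.00, 90.00).
flange: A = 150 × 30 = 4500.00, centroid at (75.00, 195.00).
ΣA = 11340.00 cm²
ΣAX̄ = (6840.00)(75.00) + (4500.00)(75.00) = 850500.00 cm³
ΣAȲ = (6840.00)(90.00) + (4500.00)(195.00) = 1493100.00 cm³
X̄ = 850500.00 / 11340.00 = 75.00 cm
Ȳ = 1493100.00 / 11340.00 = 131.67 cm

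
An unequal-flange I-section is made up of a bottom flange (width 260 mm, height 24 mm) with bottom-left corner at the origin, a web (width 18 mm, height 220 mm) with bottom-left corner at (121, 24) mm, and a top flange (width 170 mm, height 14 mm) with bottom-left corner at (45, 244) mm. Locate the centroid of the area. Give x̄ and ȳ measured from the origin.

x̄ = 130.00 mm, ȳ = 95.62 mm

bottom flange: A = 260 × 24 = 6240.00, centroid at (130.00, 12.00).
web: A = 18 × 220 = 3960.00, centroid at (130.00, 134.00).
top flange: A = 170 × 14 = 2380.00, centroid at (130.00, 251.00).
ΣA = 12580.00 mm², ΣAx̄ = 1635400.00 mm³, ΣAȳ = 1202900.00 mm³.
x̄ = 1635400.00/12580.00 = 130.00 mm; ȳ = 1202900.00/12580.00 = 95.62 mm.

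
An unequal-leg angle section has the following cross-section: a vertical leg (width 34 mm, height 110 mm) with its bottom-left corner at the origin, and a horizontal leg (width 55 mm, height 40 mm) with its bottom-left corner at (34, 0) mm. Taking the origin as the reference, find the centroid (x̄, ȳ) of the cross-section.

x̄ = 33.48 mm, ȳ = 42.04 mm

Part | A | x̄ᵢ | ȳᵢ | A·x̄ᵢ | A·ȳᵢ
vertical leg | 3740.00 | 17.00 | 55.00 | 63580.00 | 205700.00
horizontal leg | 2200.00 | 61.50 | 20.00 | 135300.00 | 44000.00
Σ | 5940.00 |  |  | 198880.00 | 249700.00
x̄ = 198880.00 / 5940.00 = 33.48 mm
ȳ = 249700.00 / 5940.00 = 42.04 mm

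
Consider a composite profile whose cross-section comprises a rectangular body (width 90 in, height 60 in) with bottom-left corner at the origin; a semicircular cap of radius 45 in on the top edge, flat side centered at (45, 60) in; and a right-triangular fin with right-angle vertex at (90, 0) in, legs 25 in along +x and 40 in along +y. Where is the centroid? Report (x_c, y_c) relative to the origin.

x_c = 47.94 in, y_c = 46.28 in

rectangular body: A = 90 × 60 = 5400.00, centroid at (45.00, 30.00).
semicircular top: A = ½π·45² = 3180.86, centroid at (45.00, 79.10).
triangular fin: A = ½·25·40 = 500.00, centroid at (98.33, 13.33).
ΣA = 9080.86 in²
ΣAx_c = (5400.00)(45.00) + (3180.86)(45.00) + (500.00)(98.33) = 435305.48 in³
ΣAy_c = (5400.00)(30.00) + (3180.86)(79.10) + (500.00)(13.33) = 420268.42 in³
x_c = 435305.48 / 9080.86 = 47.94 in
y_c = 420268.42 / 9080.86 = 46.28 in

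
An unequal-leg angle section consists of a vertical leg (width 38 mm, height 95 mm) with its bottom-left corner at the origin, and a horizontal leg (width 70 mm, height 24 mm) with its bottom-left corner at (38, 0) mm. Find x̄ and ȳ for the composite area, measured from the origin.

vertical leg: A = 38 × 95 = 3610.00, centroid at (19.00, 47.50).
horizontal leg: A = 70 × 24 = 1680.00, centroid at (73.00, 12.00).
ΣA = 5290.00 mm², ΣAx̄ = 191230.00 mm³, ΣAȳ = 191635.00 mm³.
x̄ = 191230.00/5290.00 = 36.15 mm; ȳ = 191635.00/5290.00 = 36.23 mm.

x̄ = 36.15 mm, ȳ = 36.23 mm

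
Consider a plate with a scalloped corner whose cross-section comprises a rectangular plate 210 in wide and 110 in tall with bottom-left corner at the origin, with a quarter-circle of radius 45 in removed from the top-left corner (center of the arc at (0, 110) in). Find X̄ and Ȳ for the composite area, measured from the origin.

X̄ = 111.35 in, Ȳ = 52.35 in

plate: A = 210 × 110 = 23100.00, centroid at (105.00, 55.00).
removed quarter-circle: A = −¼π·45² = -1590.43, centroid at (19.10, 90.90).
ΣA = 21509.57 in², ΣAX̄ = 2395125.00 in³, ΣAȲ = 1125927.56 in³.
X̄ = 2395125.00/21509.57 = 111.35 in; Ȳ = 1125927.56/21509.57 = 52.35 in.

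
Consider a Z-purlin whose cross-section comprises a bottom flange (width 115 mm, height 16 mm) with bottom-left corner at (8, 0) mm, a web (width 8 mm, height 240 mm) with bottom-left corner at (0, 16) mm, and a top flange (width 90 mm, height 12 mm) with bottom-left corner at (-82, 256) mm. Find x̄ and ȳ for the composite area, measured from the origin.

bottom flange: A = 115 × 16 = 1840.00, centroid at (65.50, 8.00).
web: A = 8 × 240 = 1920.00, centroid at (4.00, 136.00).
top flange: A = 90 × 12 = 1080.00, centroid at (-37.00, 262.00).
ΣA = 4840.00 mm²
ΣAx̄ = (1840.00)(65.50) + (1920.00)(4.00) + (1080.00)(-37.00) = 88240.00 mm³
ΣAȳ = (1840.00)(8.00) + (1920.00)(136.00) + (1080.00)(262.00) = 558800.00 mm³
x̄ = 88240.00 / 4840.00 = 18.23 mm
ȳ = 558800.00 / 4840.00 = 115.45 mm

x̄ = 18.23 mm, ȳ = 115.45 mm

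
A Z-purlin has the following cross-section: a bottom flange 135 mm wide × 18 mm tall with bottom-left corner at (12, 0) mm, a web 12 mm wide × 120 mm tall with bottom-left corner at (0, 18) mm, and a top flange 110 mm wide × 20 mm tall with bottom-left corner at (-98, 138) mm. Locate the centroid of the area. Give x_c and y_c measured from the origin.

x_c = 17.66 mm, y_c = 75.75 mm

bottom flange: A = 135 × 18 = 2430.00, centroid at (79.50, 9.00).
web: A = 12 × 120 = 1440.00, centroid at (6.00, 78.00).
top flange: A = 110 × 20 = 2200.00, centroid at (-43.00, 148.00).
ΣA = 6070.00 mm²
ΣAx_c = (2430.00)(79.50) + (1440.00)(6.00) + (2200.00)(-43.00) = 107225.00 mm³
ΣAy_c = (2430.00)(9.00) + (1440.00)(78.00) + (2200.00)(148.00) = 459790.00 mm³
x_c = 107225.00 / 6070.00 = 17.66 mm
y_c = 459790.00 / 6070.00 = 75.75 mm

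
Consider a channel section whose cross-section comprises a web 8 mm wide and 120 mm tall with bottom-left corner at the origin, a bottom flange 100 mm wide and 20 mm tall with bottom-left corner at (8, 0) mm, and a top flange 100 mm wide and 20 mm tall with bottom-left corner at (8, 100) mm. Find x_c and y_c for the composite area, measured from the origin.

web: A = 8 × 120 = 960.00, centroid at (4.00, 60.00).
bottom flange: A = 100 × 20 = 2000.00, centroid at (58.00, 10.00).
top flange: A = 100 × 20 = 2000.00, centroid at (58.00, 110.00).
ΣA = 4960.00 mm²
ΣAx_c = (960.00)(4.00) + (2000.00)(58.00) + (2000.00)(58.00) = 235840.00 mm³
ΣAy_c = (960.00)(60.00) + (2000.00)(10.00) + (2000.00)(110.00) = 297600.00 mm³
x_c = 235840.00 / 4960.00 = 47.55 mm
y_c = 297600.00 / 4960.00 = 60.00 mm

x_c = 47.55 mm, y_c = 60.00 mm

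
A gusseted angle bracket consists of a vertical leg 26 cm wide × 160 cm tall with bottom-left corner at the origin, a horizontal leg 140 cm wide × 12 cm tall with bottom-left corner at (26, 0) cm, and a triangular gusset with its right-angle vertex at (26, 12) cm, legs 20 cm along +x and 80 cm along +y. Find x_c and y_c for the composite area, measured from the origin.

vertical leg: A = 26 × 160 = 4160.00, centroid at (13.00, 80.00).
horizontal leg: A = 140 × 12 = 1680.00, centroid at (96.00, 6.00).
gusset: A = ½·20·80 = 800.00, centroid at (32.67, 38.67).
ΣA = 6640.00 cm², ΣAx_c = 241493.33 cm³, ΣAy_c = 373813.33 cm³.
x_c = 241493.33/6640.00 = 36.37 cm; y_c = 373813.33/6640.00 = 56.30 cm.

x_c = 36.37 cm, y_c = 56.30 cm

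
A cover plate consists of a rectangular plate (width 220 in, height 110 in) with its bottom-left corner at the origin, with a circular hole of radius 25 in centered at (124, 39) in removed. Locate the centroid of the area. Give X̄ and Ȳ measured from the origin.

X̄ = 108.76 in, Ȳ = 56.41 in

plate: A = 220 × 110 = 24200.00, centroid at (110.00, 55.00).
hole: A = −π·25² = -1963.50, centroid at (124.00, 39.00).
ΣA = 22236.50 in², ΣAX̄ = 2418526.57 in³, ΣAȲ = 1254423.68 in³.
X̄ = 2418526.57/22236.50 = 108.76 in; Ȳ = 1254423.68/22236.50 = 56.41 in.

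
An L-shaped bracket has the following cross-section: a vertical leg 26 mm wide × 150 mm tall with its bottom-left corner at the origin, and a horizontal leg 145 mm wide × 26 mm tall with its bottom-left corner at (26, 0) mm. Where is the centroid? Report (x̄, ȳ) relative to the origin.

vertical leg: A = 26 × 150 = 3900.00, centroid at (13.00, 75.00).
horizontal leg: A = 145 × 26 = 3770.00, centroid at (98.50, 13.00).
ΣA = 7670.00 mm²
ΣAx̄ = (3900.00)(13.00) + (3770.00)(98.50) = 422045.00 mm³
ΣAȳ = (3900.00)(75.00) + (3770.00)(13.00) = 341510.00 mm³
x̄ = 422045.00 / 7670.00 = 55.03 mm
ȳ = 341510.00 / 7670.00 = 44.53 mm

x̄ = 55.03 mm, ȳ = 44.53 mm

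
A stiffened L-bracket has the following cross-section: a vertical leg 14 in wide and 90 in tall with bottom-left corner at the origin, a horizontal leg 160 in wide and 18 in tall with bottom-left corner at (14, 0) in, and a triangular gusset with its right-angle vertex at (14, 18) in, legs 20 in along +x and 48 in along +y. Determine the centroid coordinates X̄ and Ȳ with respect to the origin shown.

Part | A | x̄ᵢ | ȳᵢ | A·x̄ᵢ | A·ȳᵢ
vertical leg | 1260.00 | 7.00 | 45.00 | 8820.00 | 56700.00
horizontal leg | 2880.00 | 94.00 | 9.00 | 270720.00 | 25920.00
gusset | 480.00 | 20.67 | 34.00 | 9920.00 | 16320.00
Σ | 4620.00 |  |  | 289460.00 | 98940.00
X̄ = 289460.00 / 4620.00 = 62.65 in
Ȳ = 98940.00 / 4620.00 = 21.42 in

X̄ = 62.65 in, Ȳ = 21.42 in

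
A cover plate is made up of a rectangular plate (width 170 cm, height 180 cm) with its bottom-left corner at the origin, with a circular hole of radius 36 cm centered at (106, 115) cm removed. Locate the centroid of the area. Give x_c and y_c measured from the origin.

plate: A = 170 × 180 = 30600.00, centroid at (85.00, 90.00).
hole: A = −π·36² = -4071.50, centroid at (106.00, 115.00).
ΣA = 26528.50 cm², ΣAx_c = 2169420.57 cm³, ΣAy_c = 2285777.03 cm³.
x_c = 2169420.57/26528.50 = 81.78 cm; y_c = 2285777.03/26528.50 = 86.16 cm.

x_c = 81.78 cm, y_c = 86.16 cm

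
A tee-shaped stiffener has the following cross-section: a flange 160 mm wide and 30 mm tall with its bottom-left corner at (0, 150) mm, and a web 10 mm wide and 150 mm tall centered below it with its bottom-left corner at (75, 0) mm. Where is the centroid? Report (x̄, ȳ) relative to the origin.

x̄ = 80.00 mm, ȳ = 143.57 mm

web: A = 10 × 150 = 1500.00, centroid at (80.00, 75.00).
flange: A = 160 × 30 = 4800.00, centroid at (80.00, 165.00).
ΣA = 6300.00 mm²
ΣAx̄ = (1500.00)(80.00) + (4800.00)(80.00) = 504000.00 mm³
ΣAȳ = (1500.00)(75.00) + (4800.00)(165.00) = 904500.00 mm³
x̄ = 504000.00 / 6300.00 = 80.00 mm
ȳ = 904500.00 / 6300.00 = 143.57 mm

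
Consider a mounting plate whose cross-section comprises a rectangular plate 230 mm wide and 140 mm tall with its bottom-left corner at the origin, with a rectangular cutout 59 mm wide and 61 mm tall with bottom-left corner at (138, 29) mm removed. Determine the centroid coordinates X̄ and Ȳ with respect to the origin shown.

X̄ = 108.39 mm, Ȳ = 71.32 mm

plate: A = 230 × 140 = 32200.00, centroid at (115.00, 70.00).
hole: A = −(59 × 61) = -3599.00, centroid at (167.50, 59.50).
ΣA = 28601.00 mm², ΣAX̄ = 3100167.50 mm³, ΣAȲ = 2039859.50 mm³.
X̄ = 3100167.50/28601.00 = 108.39 mm; Ȳ = 2039859.50/28601.00 = 71.32 mm.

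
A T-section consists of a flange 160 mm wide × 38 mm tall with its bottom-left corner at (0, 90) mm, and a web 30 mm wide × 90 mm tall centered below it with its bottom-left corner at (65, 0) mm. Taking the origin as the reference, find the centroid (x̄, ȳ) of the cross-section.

x̄ = 80.00 mm, ȳ = 89.32 mm

Part | A | x̄ᵢ | ȳᵢ | A·x̄ᵢ | A·ȳᵢ
web | 2700.00 | 80.00 | 45.00 | 216000.00 | 121500.00
flange | 6080.00 | 80.00 | 109.00 | 486400.00 | 662720.00
Σ | 8780.00 |  |  | 702400.00 | 784220.00
x̄ = 702400.00 / 8780.00 = 80.00 mm
ȳ = 784220.00 / 8780.00 = 89.32 mm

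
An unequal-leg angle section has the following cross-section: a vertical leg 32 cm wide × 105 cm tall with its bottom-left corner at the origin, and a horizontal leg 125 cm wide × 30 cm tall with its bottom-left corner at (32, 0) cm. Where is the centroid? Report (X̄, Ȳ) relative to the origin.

Part | A | x̄ᵢ | ȳᵢ | A·x̄ᵢ | A·ȳᵢ
vertical leg | 3360.00 | 16.00 | 52.50 | 53760.00 | 176400.00
horizontal leg | 3750.00 | 94.50 | 15.00 | 354375.00 | 56250.00
Σ | 7110.00 |  |  | 408135.00 | 232650.00
X̄ = 408135.00 / 7110.00 = 57.40 cm
Ȳ = 232650.00 / 7110.00 = 32.72 cm

X̄ = 57.40 cm, Ȳ = 32.72 cm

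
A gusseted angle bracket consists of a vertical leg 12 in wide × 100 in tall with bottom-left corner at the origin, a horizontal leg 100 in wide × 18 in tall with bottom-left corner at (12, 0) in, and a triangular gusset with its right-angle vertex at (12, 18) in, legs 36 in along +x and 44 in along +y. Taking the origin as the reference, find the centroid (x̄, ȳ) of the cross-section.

x̄ = 36.34 in, ȳ = 26.92 in

Part | A | x̄ᵢ | ȳᵢ | A·x̄ᵢ | A·ȳᵢ
vertical leg | 1200.00 | 6.00 | 50.00 | 7200.00 | 60000.00
horizontal leg | 1800.00 | 62.00 | 9.00 | 111600.00 | 16200.00
gusset | 792.00 | 24.00 | 32.67 | 19008.00 | 25872.00
Σ | 3792.00 |  |  | 137808.00 | 102072.00
x̄ = 137808.00 / 3792.00 = 36.34 in
ȳ = 102072.00 / 3792.00 = 26.92 in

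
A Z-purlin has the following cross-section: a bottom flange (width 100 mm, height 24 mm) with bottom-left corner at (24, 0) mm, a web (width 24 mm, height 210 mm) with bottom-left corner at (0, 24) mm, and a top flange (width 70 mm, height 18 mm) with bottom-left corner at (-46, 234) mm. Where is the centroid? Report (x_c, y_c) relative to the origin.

bottom flange: A = 100 × 24 = 2400.00, centroid at (74.00, 12.00).
web: A = 24 × 210 = 5040.00, centroid at (12.00, 129.00).
top flange: A = 70 × 18 = 1260.00, centroid at (-11.00, 243.00).
ΣA = 8700.00 mm²
ΣAx_c = (2400.00)(74.00) + (5040.00)(12.00) + (1260.00)(-11.00) = 224220.00 mm³
ΣAy_c = (2400.00)(12.00) + (5040.00)(129.00) + (1260.00)(243.00) = 985140.00 mm³
x_c = 224220.00 / 8700.00 = 25.77 mm
y_c = 985140.00 / 8700.00 = 113.23 mm

x_c = 25.77 mm, y_c = 113.23 mm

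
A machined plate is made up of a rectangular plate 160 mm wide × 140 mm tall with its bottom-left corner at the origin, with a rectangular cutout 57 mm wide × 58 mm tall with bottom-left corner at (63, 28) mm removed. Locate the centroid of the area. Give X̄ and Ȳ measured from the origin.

X̄ = 78.01 mm, Ȳ = 72.25 mm

plate: A = 160 × 140 = 22400.00, centroid at (80.00, 70.00).
hole: A = −(57 × 58) = -3306.00, centroid at (91.50, 57.00).
ΣA = 19094.00 mm², ΣAX̄ = 1489501.00 mm³, ΣAȲ = 1379558.00 mm³.
X̄ = 1489501.00/19094.00 = 78.01 mm; Ȳ = 1379558.00/19094.00 = 72.25 mm.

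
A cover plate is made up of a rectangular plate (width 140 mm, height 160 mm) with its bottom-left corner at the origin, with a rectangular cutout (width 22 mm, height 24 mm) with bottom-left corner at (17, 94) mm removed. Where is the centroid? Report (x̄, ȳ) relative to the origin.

Part | A | x̄ᵢ | ȳᵢ | A·x̄ᵢ | A·ȳᵢ
plate | 22400.00 | 70.00 | 80.00 | 1568000.00 | 1792000.00
hole | -528.00 | 28.00 | 106.00 | -14784.00 | -55968.00
Σ | 21872.00 |  |  | 1553216.00 | 1736032.00
x̄ = 1553216.00 / 21872.00 = 71.01 mm
ȳ = 1736032.00 / 21872.00 = 79.37 mm

x̄ = 71.01 mm, ȳ = 79.37 mm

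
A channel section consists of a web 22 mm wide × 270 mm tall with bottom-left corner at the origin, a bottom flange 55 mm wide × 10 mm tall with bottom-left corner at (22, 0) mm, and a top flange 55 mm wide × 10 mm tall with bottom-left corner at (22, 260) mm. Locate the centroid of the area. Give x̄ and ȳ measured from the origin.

x̄ = 17.02 mm, ȳ = 135.00 mm

Part | A | x̄ᵢ | ȳᵢ | A·x̄ᵢ | A·ȳᵢ
web | 5940.00 | 11.00 | 135.00 | 65340.00 | 801900.00
bottom flange | 550.00 | 49.50 | 5.00 | 27225.00 | 2750.00
top flange | 550.00 | 49.50 | 265.00 | 27225.00 | 145750.00
Σ | 7040.00 |  |  | 119790.00 | 950400.00
x̄ = 119790.00 / 7040.00 = 17.02 mm
ȳ = 950400.00 / 7040.00 = 135.00 mm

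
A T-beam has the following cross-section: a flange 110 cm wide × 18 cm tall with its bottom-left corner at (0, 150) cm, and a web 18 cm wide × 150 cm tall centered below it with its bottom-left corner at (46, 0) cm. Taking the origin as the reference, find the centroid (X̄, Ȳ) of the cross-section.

web: A = 18 × 150 = 2700.00, centroid at (55.00, 75.00).
flange: A = 110 × 18 = 1980.00, centroid at (55.00, 159.00).
ΣA = 4680.00 cm²
ΣAX̄ = (2700.00)(55.00) + (1980.00)(55.00) = 257400.00 cm³
ΣAȲ = (2700.00)(75.00) + (1980.00)(159.00) = 517320.00 cm³
X̄ = 257400.00 / 4680.00 = 55.00 cm
Ȳ = 517320.00 / 4680.00 = 110.54 cm

X̄ = 55.00 cm, Ȳ = 110.54 cm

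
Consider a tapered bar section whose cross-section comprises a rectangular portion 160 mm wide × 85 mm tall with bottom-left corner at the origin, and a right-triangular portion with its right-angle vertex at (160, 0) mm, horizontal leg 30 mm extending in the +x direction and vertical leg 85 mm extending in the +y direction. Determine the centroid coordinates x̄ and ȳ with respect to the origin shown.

rectangular portion: A = 160 × 85 = 13600.00, centroid at (80.00, 42.50).
triangular portion: A = ½·30·85 = 1275.00, centroid at (170.00, 28.33).
ΣA = 14875.00 mm², ΣAx̄ = 1304750.00 mm³, ΣAȳ = 614125.00 mm³.
x̄ = 1304750.00/14875.00 = 87.71 mm; ȳ = 614125.00/14875.00 = 41.29 mm.

x̄ = 87.71 mm, ȳ = 41.29 mm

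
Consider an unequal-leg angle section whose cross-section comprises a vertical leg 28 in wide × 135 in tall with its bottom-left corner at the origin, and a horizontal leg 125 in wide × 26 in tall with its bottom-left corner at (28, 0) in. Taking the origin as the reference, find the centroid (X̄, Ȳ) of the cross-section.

X̄ = 49.37 in, Ȳ = 42.30 in

vertical leg: A = 28 × 135 = 3780.00, centroid at (14.00, 67.50).
horizontal leg: A = 125 × 26 = 3250.00, centroid at (90.50, 13.00).
ΣA = 7030.00 in², ΣAX̄ = 347045.00 in³, ΣAȲ = 297400.00 in³.
X̄ = 347045.00/7030.00 = 49.37 in; Ȳ = 297400.00/7030.00 = 42.30 in.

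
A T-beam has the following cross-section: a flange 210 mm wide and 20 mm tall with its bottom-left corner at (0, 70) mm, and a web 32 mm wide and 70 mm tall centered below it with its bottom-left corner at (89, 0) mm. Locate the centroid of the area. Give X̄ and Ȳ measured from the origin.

X̄ = 105.00 mm, Ȳ = 64.35 mm

web: A = 32 × 70 = 2240.00, centroid at (105.00, 35.00).
flange: A = 210 × 20 = 4200.00, centroid at (105.00, 80.00).
ΣA = 6440.00 mm², ΣAX̄ = 676200.00 mm³, ΣAȲ = 414400.00 mm³.
X̄ = 676200.00/6440.00 = 105.00 mm; Ȳ = 414400.00/6440.00 = 64.35 mm.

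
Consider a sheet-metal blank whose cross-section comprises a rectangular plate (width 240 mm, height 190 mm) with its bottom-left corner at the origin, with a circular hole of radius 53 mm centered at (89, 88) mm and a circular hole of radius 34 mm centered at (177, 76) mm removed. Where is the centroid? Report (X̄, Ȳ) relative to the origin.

X̄ = 122.01 mm, Ȳ = 98.95 mm

plate: A = 240 × 190 = 45600.00, centroid at (120.00, 95.00).
hole 1: A = −π·53² = -8824.73, centroid at (89.00, 88.00).
hole 2: A = −π·34² = -3631.68, centroid at (177.00, 76.00).
ΣA = 33143.59 mm², ΣAX̄ = 4043791.14 mm³, ΣAȲ = 3279415.66 mm³.
X̄ = 4043791.14/33143.59 = 122.01 mm; Ȳ = 3279415.66/33143.59 = 98.95 mm.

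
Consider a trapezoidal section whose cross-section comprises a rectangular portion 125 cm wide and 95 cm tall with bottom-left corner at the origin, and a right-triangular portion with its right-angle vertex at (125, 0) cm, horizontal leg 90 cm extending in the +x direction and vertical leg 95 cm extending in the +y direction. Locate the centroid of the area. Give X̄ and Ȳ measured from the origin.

rectangular portion: A = 125 × 95 = 11875.00, centroid at (62.50, 47.50).
triangular portion: A = ½·90·95 = 4275.00, centroid at (155.00, 31.67).
ΣA = 16150.00 cm²
ΣAX̄ = (11875.00)(62.50) + (4275.00)(155.00) = 1404812.50 cm³
ΣAȲ = (11875.00)(47.50) + (4275.00)(31.67) = 699437.50 cm³
X̄ = 1404812.50 / 16150.00 = 86.99 cm
Ȳ = 699437.50 / 16150.00 = 43.31 cm

X̄ = 86.99 cm, Ȳ = 43.31 cm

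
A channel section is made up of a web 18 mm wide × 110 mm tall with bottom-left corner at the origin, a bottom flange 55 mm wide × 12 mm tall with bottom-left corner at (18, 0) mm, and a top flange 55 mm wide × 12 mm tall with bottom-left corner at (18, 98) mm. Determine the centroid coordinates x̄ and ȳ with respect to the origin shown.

x̄ = 23.60 mm, ȳ = 55.00 mm

web: A = 18 × 110 = 1980.00, centroid at (9.00, 55.00).
bottom flange: A = 55 × 12 = 660.00, centroid at (45.50, 6.00).
top flange: A = 55 × 12 = 660.00, centroid at (45.50, 104.00).
ΣA = 3300.00 mm²
ΣAx̄ = (1980.00)(9.00) + (660.00)(45.50) + (660.00)(45.50) = 77880.00 mm³
ΣAȳ = (1980.00)(55.00) + (660.00)(6.00) + (660.00)(104.00) = 181500.00 mm³
x̄ = 77880.00 / 3300.00 = 23.60 mm
ȳ = 181500.00 / 3300.00 = 55.00 mm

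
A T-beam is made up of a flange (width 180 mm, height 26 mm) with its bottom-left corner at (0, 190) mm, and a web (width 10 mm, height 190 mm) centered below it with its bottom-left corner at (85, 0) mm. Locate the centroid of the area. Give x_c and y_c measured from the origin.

x_c = 90.00 mm, y_c = 171.81 mm

Part | A | x̄ᵢ | ȳᵢ | A·x̄ᵢ | A·ȳᵢ
web | 1900.00 | 90.00 | 95.00 | 171000.00 | 180500.00
flange | 4680.00 | 90.00 | 203.00 | 421200.00 | 950040.00
Σ | 6580.00 |  |  | 592200.00 | 1130540.00
x_c = 592200.00 / 6580.00 = 90.00 mm
y_c = 1130540.00 / 6580.00 = 171.81 mm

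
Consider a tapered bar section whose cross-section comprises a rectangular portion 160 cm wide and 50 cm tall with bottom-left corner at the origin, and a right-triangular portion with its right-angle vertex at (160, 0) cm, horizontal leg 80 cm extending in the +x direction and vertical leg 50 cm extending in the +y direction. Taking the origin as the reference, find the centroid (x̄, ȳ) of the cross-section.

x̄ = 101.33 cm, ȳ = 23.33 cm

rectangular portion: A = 160 × 50 = 8000.00, centroid at (80.00, 25.00).
triangular portion: A = ½·80·50 = 2000.00, centroid at (186.67, 16.67).
ΣA = 10000.00 cm²
ΣAx̄ = (8000.00)(80.00) + (2000.00)(186.67) = 1013333.33 cm³
ΣAȳ = (8000.00)(25.00) + (2000.00)(16.67) = 233333.33 cm³
x̄ = 1013333.33 / 10000.00 = 101.33 cm
ȳ = 233333.33 / 10000.00 = 23.33 cm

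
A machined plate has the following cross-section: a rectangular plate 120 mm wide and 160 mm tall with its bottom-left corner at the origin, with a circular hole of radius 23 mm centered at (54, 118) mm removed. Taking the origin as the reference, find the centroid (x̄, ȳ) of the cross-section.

x̄ = 60.57 mm, ȳ = 76.40 mm

plate: A = 120 × 160 = 19200.00, centroid at (60.00, 80.00).
hole: A = −π·23² = -1661.90, centroid at (54.00, 118.00).
ΣA = 17538.10 mm², ΣAx̄ = 1062257.26 mm³, ΣAȳ = 1339895.50 mm³.
x̄ = 1062257.26/17538.10 = 60.57 mm; ȳ = 1339895.50/17538.10 = 76.40 mm.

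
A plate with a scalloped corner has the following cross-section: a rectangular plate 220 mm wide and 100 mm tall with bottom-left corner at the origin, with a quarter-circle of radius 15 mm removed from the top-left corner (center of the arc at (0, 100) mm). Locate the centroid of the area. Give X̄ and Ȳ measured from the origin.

X̄ = 110.84 mm, Ȳ = 49.65 mm

Part | A | x̄ᵢ | ȳᵢ | A·x̄ᵢ | A·ȳᵢ
plate | 22000.00 | 110.00 | 50.00 | 2420000.00 | 1100000.00
removed quarter-circle | -176.71 | 6.37 | 93.63 | -1125.00 | -16546.46
Σ | 21823.29 |  |  | 2418875.00 | 1083453.54
X̄ = 2418875.00 / 21823.29 = 110.84 mm
Ȳ = 1083453.54 / 21823.29 = 49.65 mm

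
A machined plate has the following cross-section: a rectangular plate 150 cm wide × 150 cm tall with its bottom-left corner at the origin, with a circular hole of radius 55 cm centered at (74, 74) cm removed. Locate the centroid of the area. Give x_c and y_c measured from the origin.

plate: A = 150 × 150 = 22500.00, centroid at (75.00, 75.00).
hole: A = −π·55² = -9503.32, centroid at (74.00, 74.00).
ΣA = 12996.68 cm²
ΣAx_c = (22500.00)(75.00) + (-9503.32)(74.00) = 984254.48 cm³
ΣAy_c = (22500.00)(75.00) + (-9503.32)(74.00) = 984254.48 cm³
x_c = 984254.48 / 12996.68 = 75.73 cm
y_c = 984254.48 / 12996.68 = 75.73 cm

x_c = 75.73 cm, y_c = 75.73 cm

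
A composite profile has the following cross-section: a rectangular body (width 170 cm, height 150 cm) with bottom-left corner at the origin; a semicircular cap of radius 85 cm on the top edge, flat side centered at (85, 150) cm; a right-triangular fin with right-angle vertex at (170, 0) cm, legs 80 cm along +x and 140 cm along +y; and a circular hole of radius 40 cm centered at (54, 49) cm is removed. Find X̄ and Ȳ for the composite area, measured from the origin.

Part | A | x̄ᵢ | ȳᵢ | A·x̄ᵢ | A·ȳᵢ
rectangular body | 25500.00 | 85.00 | 75.00 | 2167500.00 | 1912500.00
semicircular top | 11349.00 | 85.00 | 186.08 | 964665.29 | 2111767.19
triangular fin | 5600.00 | 196.67 | 46.67 | 1101333.33 | 261333.33
hole | -5026.55 | 54.00 | 49.00 | -271433.61 | -246300.86
Σ | 37422.46 |  |  | 3962065.02 | 4039299.66
X̄ = 3962065.02 / 37422.46 = 105.87 cm
Ȳ = 4039299.66 / 37422.46 = 107.94 cm

X̄ = 105.87 cm, Ȳ = 107.94 cm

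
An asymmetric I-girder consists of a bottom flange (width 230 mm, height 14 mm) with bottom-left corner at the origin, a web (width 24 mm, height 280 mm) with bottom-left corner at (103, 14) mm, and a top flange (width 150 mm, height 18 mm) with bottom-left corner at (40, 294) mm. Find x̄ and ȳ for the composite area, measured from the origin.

bottom flange: A = 230 × 14 = 3220.00, centroid at (115.00, 7.00).
web: A = 24 × 280 = 6720.00, centroid at (115.00, 154.00).
top flange: A = 150 × 18 = 2700.00, centroid at (115.00, 303.00).
ΣA = 12640.00 mm², ΣAx̄ = 1453600.00 mm³, ΣAȳ = 1875520.00 mm³.
x̄ = 1453600.00/12640.00 = 115.00 mm; ȳ = 1875520.00/12640.00 = 148.38 mm.

x̄ = 115.00 mm, ȳ = 148.38 mm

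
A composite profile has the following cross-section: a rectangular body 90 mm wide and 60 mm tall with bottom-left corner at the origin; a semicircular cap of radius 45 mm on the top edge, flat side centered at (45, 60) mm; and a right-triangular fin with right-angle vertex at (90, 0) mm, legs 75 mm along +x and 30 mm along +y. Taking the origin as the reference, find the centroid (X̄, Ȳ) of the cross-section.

X̄ = 53.11 mm, Ȳ = 43.77 mm

rectangular body: A = 90 × 60 = 5400.00, centroid at (45.00, 30.00).
semicircular top: A = ½π·45² = 3180.86, centroid at (45.00, 79.10).
triangular fin: A = ½·75·30 = 1125.00, centroid at (115.00, 10.00).
ΣA = 9705.86 mm², ΣAX̄ = 515513.82 mm³, ΣAȲ = 424851.75 mm³.
X̄ = 515513.82/9705.86 = 53.11 mm; Ȳ = 424851.75/9705.86 = 43.77 mm.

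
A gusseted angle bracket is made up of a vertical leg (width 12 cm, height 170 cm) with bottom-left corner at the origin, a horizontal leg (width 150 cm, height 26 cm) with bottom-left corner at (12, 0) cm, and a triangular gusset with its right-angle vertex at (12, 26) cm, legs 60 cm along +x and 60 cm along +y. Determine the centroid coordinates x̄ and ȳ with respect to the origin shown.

vertical leg: A = 12 × 170 = 2040.00, centroid at (6.00, 85.00).
horizontal leg: A = 150 × 26 = 3900.00, centroid at (87.00, 13.00).
gusset: A = ½·60·60 = 1800.00, centroid at (32.00, 46.00).
ΣA = 7740.00 cm², ΣAx̄ = 409140.00 cm³, ΣAȳ = 306900.00 cm³.
x̄ = 409140.00/7740.00 = 52.86 cm; ȳ = 306900.00/7740.00 = 39.65 cm.

x̄ = 52.86 cm, ȳ = 39.65 cm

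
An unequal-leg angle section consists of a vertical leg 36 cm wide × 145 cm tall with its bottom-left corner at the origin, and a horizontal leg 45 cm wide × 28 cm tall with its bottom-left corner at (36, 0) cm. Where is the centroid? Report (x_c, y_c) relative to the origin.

x_c = 25.88 cm, y_c = 61.12 cm

vertical leg: A = 36 × 145 = 5220.00, centroid at (18.00, 72.50).
horizontal leg: A = 45 × 28 = 1260.00, centroid at (58.50, 14.00).
ΣA = 6480.00 cm²
ΣAx_c = (5220.00)(18.00) + (1260.00)(58.50) = 167670.00 cm³
ΣAy_c = (5220.00)(72.50) + (1260.00)(14.00) = 396090.00 cm³
x_c = 167670.00 / 6480.00 = 25.88 cm
y_c = 396090.00 / 6480.00 = 61.12 cm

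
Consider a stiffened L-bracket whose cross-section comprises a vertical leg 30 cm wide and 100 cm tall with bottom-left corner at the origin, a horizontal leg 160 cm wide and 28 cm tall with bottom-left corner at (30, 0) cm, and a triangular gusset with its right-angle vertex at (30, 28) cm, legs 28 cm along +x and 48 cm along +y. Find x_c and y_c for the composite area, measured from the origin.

Part | A | x̄ᵢ | ȳᵢ | A·x̄ᵢ | A·ȳᵢ
vertical leg | 3000.00 | 15.00 | 50.00 | 45000.00 | 150000.00
horizontal leg | 4480.00 | 110.00 | 14.00 | 492800.00 | 62720.00
gusset | 672.00 | 39.33 | 44.00 | 26432.00 | 29568.00
Σ | 8152.00 |  |  | 564232.00 | 242288.00
x_c = 564232.00 / 8152.00 = 69.21 cm
y_c = 242288.00 / 8152.00 = 29.72 cm

x_c = 69.21 cm, y_c = 29.72 cm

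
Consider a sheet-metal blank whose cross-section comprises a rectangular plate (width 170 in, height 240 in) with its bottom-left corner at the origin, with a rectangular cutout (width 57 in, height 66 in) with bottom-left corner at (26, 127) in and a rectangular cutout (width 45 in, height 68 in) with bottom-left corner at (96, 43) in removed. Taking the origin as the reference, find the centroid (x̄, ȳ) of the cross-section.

plate: A = 170 × 240 = 40800.00, centroid at (85.00, 120.00).
hole 1: A = −(57 × 66) = -3762.00, centroid at (54.50, 160.00).
hole 2: A = −(45 × 68) = -3060.00, centroid at (118.50, 77.00).
ΣA = 33978.00 in², ΣAx̄ = 2900361.00 in³, ΣAȳ = 4058460.00 in³.
x̄ = 2900361.00/33978.00 = 85.36 in; ȳ = 4058460.00/33978.00 = 119.44 in.

x̄ = 85.36 in, ȳ = 119.44 in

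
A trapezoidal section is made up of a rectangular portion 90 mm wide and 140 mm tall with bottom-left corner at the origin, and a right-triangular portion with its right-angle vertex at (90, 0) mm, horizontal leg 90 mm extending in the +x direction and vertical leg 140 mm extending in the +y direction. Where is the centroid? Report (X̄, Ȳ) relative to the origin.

Part | A | x̄ᵢ | ȳᵢ | A·x̄ᵢ | A·ȳᵢ
rectangular portion | 12600.00 | 45.00 | 70.00 | 567000.00 | 882000.00
triangular portion | 6300.00 | 120.00 | 46.67 | 756000.00 | 294000.00
Σ | 18900.00 |  |  | 1323000.00 | 1176000.00
X̄ = 1323000.00 / 18900.00 = 70.00 mm
Ȳ = 1176000.00 / 18900.00 = 62.22 mm

X̄ = 70.00 mm, Ȳ = 62.22 mm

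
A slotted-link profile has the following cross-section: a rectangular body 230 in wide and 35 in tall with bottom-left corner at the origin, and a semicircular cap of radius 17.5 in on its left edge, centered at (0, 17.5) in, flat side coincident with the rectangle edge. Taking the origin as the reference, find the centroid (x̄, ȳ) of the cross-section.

Part | A | x̄ᵢ | ȳᵢ | A·x̄ᵢ | A·ȳᵢ
rectangular body | 8050.00 | 115.00 | 17.50 | 925750.00 | 140875.00
semicircular end | 481.06 | -7.43 | 17.50 | -3572.92 | 8418.49
Σ | 8531.06 |  |  | 922177.08 | 149293.49
x̄ = 922177.08 / 8531.06 = 108.10 in
ȳ = 149293.49 / 8531.06 = 17.50 in

x̄ = 108.10 in, ȳ = 17.50 in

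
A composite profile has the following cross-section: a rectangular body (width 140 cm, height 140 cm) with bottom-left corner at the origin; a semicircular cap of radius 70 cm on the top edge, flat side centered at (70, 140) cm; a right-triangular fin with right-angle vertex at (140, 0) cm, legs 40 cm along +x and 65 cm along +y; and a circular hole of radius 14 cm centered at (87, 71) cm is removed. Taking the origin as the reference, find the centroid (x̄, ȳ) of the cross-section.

x̄ = 73.50 cm, ȳ = 95.16 cm

Part | A | x̄ᵢ | ȳᵢ | A·x̄ᵢ | A·ȳᵢ
rectangular body | 19600.00 | 70.00 | 70.00 | 1372000.00 | 1372000.00
semicircular top | 7696.90 | 70.00 | 169.71 | 538783.14 | 1306232.95
triangular fin | 1300.00 | 153.33 | 21.67 | 199333.33 | 28166.67
hole | -615.75 | 87.00 | 71.00 | -53570.44 | -43718.40
Σ | 27981.15 |  |  | 2056546.04 | 2662681.21
x̄ = 2056546.04 / 27981.15 = 73.50 cm
ȳ = 2662681.21 / 27981.15 = 95.16 cm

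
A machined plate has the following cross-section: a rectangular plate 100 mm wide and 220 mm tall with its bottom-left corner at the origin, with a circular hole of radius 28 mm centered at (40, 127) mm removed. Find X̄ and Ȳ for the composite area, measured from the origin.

plate: A = 100 × 220 = 22000.00, centroid at (50.00, 110.00).
hole: A = −π·28² = -2463.01, centroid at (40.00, 127.00).
ΣA = 19536.99 mm²
ΣAX̄ = (22000.00)(50.00) + (-2463.01)(40.00) = 1001479.65 mm³
ΣAȲ = (22000.00)(110.00) + (-2463.01)(127.00) = 2107197.90 mm³
X̄ = 1001479.65 / 19536.99 = 51.26 mm
Ȳ = 2107197.90 / 19536.99 = 107.86 mm

X̄ = 51.26 mm, Ȳ = 107.86 mm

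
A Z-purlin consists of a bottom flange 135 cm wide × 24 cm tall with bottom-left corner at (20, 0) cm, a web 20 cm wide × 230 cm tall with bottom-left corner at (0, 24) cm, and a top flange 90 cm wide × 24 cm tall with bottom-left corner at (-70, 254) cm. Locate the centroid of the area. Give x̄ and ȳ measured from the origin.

x̄ = 27.55 cm, ȳ = 125.28 cm

Part | A | x̄ᵢ | ȳᵢ | A·x̄ᵢ | A·ȳᵢ
bottom flange | 3240.00 | 87.50 | 12.00 | 283500.00 | 38880.00
web | 4600.00 | 10.00 | 139.00 | 46000.00 | 639400.00
top flange | 2160.00 | -25.00 | 266.00 | -54000.00 | 574560.00
Σ | 10000.00 |  |  | 275500.00 | 1252840.00
x̄ = 275500.00 / 10000.00 = 27.55 cm
ȳ = 1252840.00 / 10000.00 = 125.28 cm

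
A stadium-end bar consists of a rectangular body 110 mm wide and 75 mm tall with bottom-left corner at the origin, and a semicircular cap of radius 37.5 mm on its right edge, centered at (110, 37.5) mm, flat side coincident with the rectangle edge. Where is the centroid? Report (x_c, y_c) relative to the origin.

x_c = 69.98 mm, y_c = 37.50 mm

Part | A | x̄ᵢ | ȳᵢ | A·x̄ᵢ | A·ȳᵢ
rectangular body | 8250.00 | 55.00 | 37.50 | 453750.00 | 309375.00
semicircular end | 2208.93 | 125.92 | 37.50 | 278138.81 | 82834.96
Σ | 10458.93 |  |  | 731888.81 | 392209.96
x_c = 731888.81 / 10458.93 = 69.98 mm
y_c = 392209.96 / 10458.93 = 37.50 mm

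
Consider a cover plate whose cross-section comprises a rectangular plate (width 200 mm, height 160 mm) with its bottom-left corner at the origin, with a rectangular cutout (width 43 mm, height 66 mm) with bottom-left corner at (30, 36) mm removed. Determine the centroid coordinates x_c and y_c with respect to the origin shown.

x_c = 104.72 mm, y_c = 81.07 mm

plate: A = 200 × 160 = 32000.00, centroid at (100.00, 80.00).
hole: A = −(43 × 66) = -2838.00, centroid at (51.50, 69.00).
ΣA = 29162.00 mm², ΣAx_c = 3053843.00 mm³, ΣAy_c = 2364178.00 mm³.
x_c = 3053843.00/29162.00 = 104.72 mm; y_c = 2364178.00/29162.00 = 81.07 mm.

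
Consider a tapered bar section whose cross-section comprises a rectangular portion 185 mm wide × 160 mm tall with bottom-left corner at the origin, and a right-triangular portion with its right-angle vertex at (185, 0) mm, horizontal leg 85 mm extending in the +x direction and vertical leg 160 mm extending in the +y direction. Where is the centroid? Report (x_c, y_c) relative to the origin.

Part | A | x̄ᵢ | ȳᵢ | A·x̄ᵢ | A·ȳᵢ
rectangular portion | 29600.00 | 92.50 | 80.00 | 2738000.00 | 2368000.00
triangular portion | 6800.00 | 213.33 | 53.33 | 1450666.67 | 362666.67
Σ | 36400.00 |  |  | 4188666.67 | 2730666.67
x_c = 4188666.67 / 36400.00 = 115.07 mm
y_c = 2730666.67 / 36400.00 = 75.02 mm

x_c = 115.07 mm, y_c = 75.02 mm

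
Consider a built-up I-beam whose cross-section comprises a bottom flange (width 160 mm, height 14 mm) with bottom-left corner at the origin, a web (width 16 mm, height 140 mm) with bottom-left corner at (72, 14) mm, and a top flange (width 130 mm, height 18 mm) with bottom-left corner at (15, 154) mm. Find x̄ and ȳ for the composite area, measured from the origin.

bottom flange: A = 160 × 14 = 2240.00, centroid at (80.00, 7.00).
web: A = 16 × 140 = 2240.00, centroid at (80.00, 84.00).
top flange: A = 130 × 18 = 2340.00, centroid at (80.00, 163.00).
ΣA = 6820.00 mm², ΣAx̄ = 545600.00 mm³, ΣAȳ = 585260.00 mm³.
x̄ = 545600.00/6820.00 = 80.00 mm; ȳ = 585260.00/6820.00 = 85.82 mm.

x̄ = 80.00 mm, ȳ = 85.82 mm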